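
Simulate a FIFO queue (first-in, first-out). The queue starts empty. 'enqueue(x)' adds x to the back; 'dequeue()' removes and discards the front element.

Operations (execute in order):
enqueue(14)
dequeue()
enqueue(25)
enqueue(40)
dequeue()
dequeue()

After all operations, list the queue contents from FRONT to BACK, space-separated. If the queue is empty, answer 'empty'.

enqueue(14): [14]
dequeue(): []
enqueue(25): [25]
enqueue(40): [25, 40]
dequeue(): [40]
dequeue(): []

Answer: empty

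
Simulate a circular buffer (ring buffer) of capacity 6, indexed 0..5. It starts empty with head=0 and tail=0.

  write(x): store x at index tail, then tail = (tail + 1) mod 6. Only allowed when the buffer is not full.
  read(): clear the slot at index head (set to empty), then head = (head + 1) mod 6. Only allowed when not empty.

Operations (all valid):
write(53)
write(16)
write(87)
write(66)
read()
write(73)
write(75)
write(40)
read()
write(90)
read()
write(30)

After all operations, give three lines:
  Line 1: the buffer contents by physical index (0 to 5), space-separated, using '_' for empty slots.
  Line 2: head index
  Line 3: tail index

Answer: 40 90 30 66 73 75
3
3

Derivation:
write(53): buf=[53 _ _ _ _ _], head=0, tail=1, size=1
write(16): buf=[53 16 _ _ _ _], head=0, tail=2, size=2
write(87): buf=[53 16 87 _ _ _], head=0, tail=3, size=3
write(66): buf=[53 16 87 66 _ _], head=0, tail=4, size=4
read(): buf=[_ 16 87 66 _ _], head=1, tail=4, size=3
write(73): buf=[_ 16 87 66 73 _], head=1, tail=5, size=4
write(75): buf=[_ 16 87 66 73 75], head=1, tail=0, size=5
write(40): buf=[40 16 87 66 73 75], head=1, tail=1, size=6
read(): buf=[40 _ 87 66 73 75], head=2, tail=1, size=5
write(90): buf=[40 90 87 66 73 75], head=2, tail=2, size=6
read(): buf=[40 90 _ 66 73 75], head=3, tail=2, size=5
write(30): buf=[40 90 30 66 73 75], head=3, tail=3, size=6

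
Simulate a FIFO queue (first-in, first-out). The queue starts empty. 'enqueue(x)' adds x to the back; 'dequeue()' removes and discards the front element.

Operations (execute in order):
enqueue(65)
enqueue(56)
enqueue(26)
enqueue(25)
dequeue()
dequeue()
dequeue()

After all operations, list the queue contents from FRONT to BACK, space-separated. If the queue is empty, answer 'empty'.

Answer: 25

Derivation:
enqueue(65): [65]
enqueue(56): [65, 56]
enqueue(26): [65, 56, 26]
enqueue(25): [65, 56, 26, 25]
dequeue(): [56, 26, 25]
dequeue(): [26, 25]
dequeue(): [25]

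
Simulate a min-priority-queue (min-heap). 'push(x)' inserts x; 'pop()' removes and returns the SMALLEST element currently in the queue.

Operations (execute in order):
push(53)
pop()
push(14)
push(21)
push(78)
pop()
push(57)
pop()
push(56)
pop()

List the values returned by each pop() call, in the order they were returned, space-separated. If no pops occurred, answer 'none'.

Answer: 53 14 21 56

Derivation:
push(53): heap contents = [53]
pop() → 53: heap contents = []
push(14): heap contents = [14]
push(21): heap contents = [14, 21]
push(78): heap contents = [14, 21, 78]
pop() → 14: heap contents = [21, 78]
push(57): heap contents = [21, 57, 78]
pop() → 21: heap contents = [57, 78]
push(56): heap contents = [56, 57, 78]
pop() → 56: heap contents = [57, 78]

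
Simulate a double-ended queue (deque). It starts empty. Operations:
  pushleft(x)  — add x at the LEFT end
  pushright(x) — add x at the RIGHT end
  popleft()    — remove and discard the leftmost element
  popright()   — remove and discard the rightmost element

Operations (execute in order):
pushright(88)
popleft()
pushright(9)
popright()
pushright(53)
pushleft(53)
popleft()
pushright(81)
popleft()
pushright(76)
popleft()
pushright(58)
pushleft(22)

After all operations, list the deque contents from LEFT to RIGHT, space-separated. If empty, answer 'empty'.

Answer: 22 76 58

Derivation:
pushright(88): [88]
popleft(): []
pushright(9): [9]
popright(): []
pushright(53): [53]
pushleft(53): [53, 53]
popleft(): [53]
pushright(81): [53, 81]
popleft(): [81]
pushright(76): [81, 76]
popleft(): [76]
pushright(58): [76, 58]
pushleft(22): [22, 76, 58]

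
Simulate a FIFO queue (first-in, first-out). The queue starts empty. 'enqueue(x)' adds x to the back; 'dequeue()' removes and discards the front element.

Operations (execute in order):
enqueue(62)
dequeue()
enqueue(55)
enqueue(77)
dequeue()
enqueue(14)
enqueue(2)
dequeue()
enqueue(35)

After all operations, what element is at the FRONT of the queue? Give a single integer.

Answer: 14

Derivation:
enqueue(62): queue = [62]
dequeue(): queue = []
enqueue(55): queue = [55]
enqueue(77): queue = [55, 77]
dequeue(): queue = [77]
enqueue(14): queue = [77, 14]
enqueue(2): queue = [77, 14, 2]
dequeue(): queue = [14, 2]
enqueue(35): queue = [14, 2, 35]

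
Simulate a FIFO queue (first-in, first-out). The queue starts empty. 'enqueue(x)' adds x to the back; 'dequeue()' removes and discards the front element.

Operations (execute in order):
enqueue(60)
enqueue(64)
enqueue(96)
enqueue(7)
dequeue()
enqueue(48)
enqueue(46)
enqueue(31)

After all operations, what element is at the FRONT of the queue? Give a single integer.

enqueue(60): queue = [60]
enqueue(64): queue = [60, 64]
enqueue(96): queue = [60, 64, 96]
enqueue(7): queue = [60, 64, 96, 7]
dequeue(): queue = [64, 96, 7]
enqueue(48): queue = [64, 96, 7, 48]
enqueue(46): queue = [64, 96, 7, 48, 46]
enqueue(31): queue = [64, 96, 7, 48, 46, 31]

Answer: 64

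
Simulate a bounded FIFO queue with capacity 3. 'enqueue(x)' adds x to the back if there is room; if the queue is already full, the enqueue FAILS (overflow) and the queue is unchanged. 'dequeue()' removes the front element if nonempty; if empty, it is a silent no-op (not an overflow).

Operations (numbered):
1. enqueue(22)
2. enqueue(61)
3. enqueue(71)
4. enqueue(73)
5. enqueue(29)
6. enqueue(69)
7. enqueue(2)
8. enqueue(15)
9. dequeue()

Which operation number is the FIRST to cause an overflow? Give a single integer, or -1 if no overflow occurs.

1. enqueue(22): size=1
2. enqueue(61): size=2
3. enqueue(71): size=3
4. enqueue(73): size=3=cap → OVERFLOW (fail)
5. enqueue(29): size=3=cap → OVERFLOW (fail)
6. enqueue(69): size=3=cap → OVERFLOW (fail)
7. enqueue(2): size=3=cap → OVERFLOW (fail)
8. enqueue(15): size=3=cap → OVERFLOW (fail)
9. dequeue(): size=2

Answer: 4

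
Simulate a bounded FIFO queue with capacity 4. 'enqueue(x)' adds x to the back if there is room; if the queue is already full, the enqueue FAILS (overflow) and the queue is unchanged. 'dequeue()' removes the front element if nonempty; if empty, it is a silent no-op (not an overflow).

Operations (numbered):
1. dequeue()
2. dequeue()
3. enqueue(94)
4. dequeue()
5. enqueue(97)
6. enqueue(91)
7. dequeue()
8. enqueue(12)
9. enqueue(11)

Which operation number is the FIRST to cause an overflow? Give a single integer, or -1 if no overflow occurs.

1. dequeue(): empty, no-op, size=0
2. dequeue(): empty, no-op, size=0
3. enqueue(94): size=1
4. dequeue(): size=0
5. enqueue(97): size=1
6. enqueue(91): size=2
7. dequeue(): size=1
8. enqueue(12): size=2
9. enqueue(11): size=3

Answer: -1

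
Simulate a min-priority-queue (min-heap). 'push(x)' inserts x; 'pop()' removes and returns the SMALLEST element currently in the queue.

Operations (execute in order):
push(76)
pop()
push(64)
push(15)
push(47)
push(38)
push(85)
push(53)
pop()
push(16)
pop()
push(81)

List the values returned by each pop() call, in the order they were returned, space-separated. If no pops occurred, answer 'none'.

push(76): heap contents = [76]
pop() → 76: heap contents = []
push(64): heap contents = [64]
push(15): heap contents = [15, 64]
push(47): heap contents = [15, 47, 64]
push(38): heap contents = [15, 38, 47, 64]
push(85): heap contents = [15, 38, 47, 64, 85]
push(53): heap contents = [15, 38, 47, 53, 64, 85]
pop() → 15: heap contents = [38, 47, 53, 64, 85]
push(16): heap contents = [16, 38, 47, 53, 64, 85]
pop() → 16: heap contents = [38, 47, 53, 64, 85]
push(81): heap contents = [38, 47, 53, 64, 81, 85]

Answer: 76 15 16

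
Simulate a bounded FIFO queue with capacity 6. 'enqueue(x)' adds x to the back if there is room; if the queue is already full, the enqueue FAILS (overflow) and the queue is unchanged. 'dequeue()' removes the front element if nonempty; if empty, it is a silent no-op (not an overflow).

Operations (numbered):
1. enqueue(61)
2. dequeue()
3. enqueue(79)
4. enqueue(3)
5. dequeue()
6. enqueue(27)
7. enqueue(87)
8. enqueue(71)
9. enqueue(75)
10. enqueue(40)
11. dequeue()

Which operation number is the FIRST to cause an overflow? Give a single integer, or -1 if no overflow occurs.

Answer: -1

Derivation:
1. enqueue(61): size=1
2. dequeue(): size=0
3. enqueue(79): size=1
4. enqueue(3): size=2
5. dequeue(): size=1
6. enqueue(27): size=2
7. enqueue(87): size=3
8. enqueue(71): size=4
9. enqueue(75): size=5
10. enqueue(40): size=6
11. dequeue(): size=5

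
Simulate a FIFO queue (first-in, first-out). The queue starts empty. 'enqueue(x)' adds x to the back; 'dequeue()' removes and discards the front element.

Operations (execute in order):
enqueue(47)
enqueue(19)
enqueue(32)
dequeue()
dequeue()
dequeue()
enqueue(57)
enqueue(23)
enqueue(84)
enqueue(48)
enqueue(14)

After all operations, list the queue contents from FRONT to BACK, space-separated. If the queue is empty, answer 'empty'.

enqueue(47): [47]
enqueue(19): [47, 19]
enqueue(32): [47, 19, 32]
dequeue(): [19, 32]
dequeue(): [32]
dequeue(): []
enqueue(57): [57]
enqueue(23): [57, 23]
enqueue(84): [57, 23, 84]
enqueue(48): [57, 23, 84, 48]
enqueue(14): [57, 23, 84, 48, 14]

Answer: 57 23 84 48 14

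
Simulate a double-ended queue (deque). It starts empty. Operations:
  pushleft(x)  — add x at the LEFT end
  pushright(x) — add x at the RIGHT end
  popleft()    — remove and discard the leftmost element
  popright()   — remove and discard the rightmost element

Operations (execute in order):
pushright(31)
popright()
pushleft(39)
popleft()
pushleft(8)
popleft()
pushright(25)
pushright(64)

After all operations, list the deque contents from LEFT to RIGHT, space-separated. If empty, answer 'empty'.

Answer: 25 64

Derivation:
pushright(31): [31]
popright(): []
pushleft(39): [39]
popleft(): []
pushleft(8): [8]
popleft(): []
pushright(25): [25]
pushright(64): [25, 64]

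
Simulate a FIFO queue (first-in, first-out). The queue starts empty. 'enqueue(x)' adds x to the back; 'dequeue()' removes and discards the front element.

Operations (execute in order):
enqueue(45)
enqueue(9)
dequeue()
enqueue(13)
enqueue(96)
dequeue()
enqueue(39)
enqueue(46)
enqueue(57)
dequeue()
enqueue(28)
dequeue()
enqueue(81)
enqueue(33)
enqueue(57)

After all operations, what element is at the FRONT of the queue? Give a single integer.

Answer: 39

Derivation:
enqueue(45): queue = [45]
enqueue(9): queue = [45, 9]
dequeue(): queue = [9]
enqueue(13): queue = [9, 13]
enqueue(96): queue = [9, 13, 96]
dequeue(): queue = [13, 96]
enqueue(39): queue = [13, 96, 39]
enqueue(46): queue = [13, 96, 39, 46]
enqueue(57): queue = [13, 96, 39, 46, 57]
dequeue(): queue = [96, 39, 46, 57]
enqueue(28): queue = [96, 39, 46, 57, 28]
dequeue(): queue = [39, 46, 57, 28]
enqueue(81): queue = [39, 46, 57, 28, 81]
enqueue(33): queue = [39, 46, 57, 28, 81, 33]
enqueue(57): queue = [39, 46, 57, 28, 81, 33, 57]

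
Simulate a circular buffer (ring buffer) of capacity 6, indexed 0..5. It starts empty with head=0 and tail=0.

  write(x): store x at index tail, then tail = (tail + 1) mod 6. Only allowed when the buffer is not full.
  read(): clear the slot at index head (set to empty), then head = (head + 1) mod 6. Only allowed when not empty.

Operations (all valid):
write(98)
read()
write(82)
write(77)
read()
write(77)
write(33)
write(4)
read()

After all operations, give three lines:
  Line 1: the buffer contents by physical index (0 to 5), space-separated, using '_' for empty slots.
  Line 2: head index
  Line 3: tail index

Answer: _ _ _ 77 33 4
3
0

Derivation:
write(98): buf=[98 _ _ _ _ _], head=0, tail=1, size=1
read(): buf=[_ _ _ _ _ _], head=1, tail=1, size=0
write(82): buf=[_ 82 _ _ _ _], head=1, tail=2, size=1
write(77): buf=[_ 82 77 _ _ _], head=1, tail=3, size=2
read(): buf=[_ _ 77 _ _ _], head=2, tail=3, size=1
write(77): buf=[_ _ 77 77 _ _], head=2, tail=4, size=2
write(33): buf=[_ _ 77 77 33 _], head=2, tail=5, size=3
write(4): buf=[_ _ 77 77 33 4], head=2, tail=0, size=4
read(): buf=[_ _ _ 77 33 4], head=3, tail=0, size=3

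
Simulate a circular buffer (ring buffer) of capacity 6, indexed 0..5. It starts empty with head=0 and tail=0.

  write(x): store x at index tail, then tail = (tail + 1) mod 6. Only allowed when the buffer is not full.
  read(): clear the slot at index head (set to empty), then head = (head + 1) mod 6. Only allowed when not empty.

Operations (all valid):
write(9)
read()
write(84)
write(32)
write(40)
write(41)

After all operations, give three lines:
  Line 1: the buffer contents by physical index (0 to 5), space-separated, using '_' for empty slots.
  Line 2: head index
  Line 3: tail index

Answer: _ 84 32 40 41 _
1
5

Derivation:
write(9): buf=[9 _ _ _ _ _], head=0, tail=1, size=1
read(): buf=[_ _ _ _ _ _], head=1, tail=1, size=0
write(84): buf=[_ 84 _ _ _ _], head=1, tail=2, size=1
write(32): buf=[_ 84 32 _ _ _], head=1, tail=3, size=2
write(40): buf=[_ 84 32 40 _ _], head=1, tail=4, size=3
write(41): buf=[_ 84 32 40 41 _], head=1, tail=5, size=4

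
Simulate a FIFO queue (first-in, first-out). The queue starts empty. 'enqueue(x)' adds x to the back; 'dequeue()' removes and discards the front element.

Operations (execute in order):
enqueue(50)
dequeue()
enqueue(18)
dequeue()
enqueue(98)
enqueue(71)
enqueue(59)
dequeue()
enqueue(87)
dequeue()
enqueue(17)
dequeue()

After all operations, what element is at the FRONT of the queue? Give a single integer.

enqueue(50): queue = [50]
dequeue(): queue = []
enqueue(18): queue = [18]
dequeue(): queue = []
enqueue(98): queue = [98]
enqueue(71): queue = [98, 71]
enqueue(59): queue = [98, 71, 59]
dequeue(): queue = [71, 59]
enqueue(87): queue = [71, 59, 87]
dequeue(): queue = [59, 87]
enqueue(17): queue = [59, 87, 17]
dequeue(): queue = [87, 17]

Answer: 87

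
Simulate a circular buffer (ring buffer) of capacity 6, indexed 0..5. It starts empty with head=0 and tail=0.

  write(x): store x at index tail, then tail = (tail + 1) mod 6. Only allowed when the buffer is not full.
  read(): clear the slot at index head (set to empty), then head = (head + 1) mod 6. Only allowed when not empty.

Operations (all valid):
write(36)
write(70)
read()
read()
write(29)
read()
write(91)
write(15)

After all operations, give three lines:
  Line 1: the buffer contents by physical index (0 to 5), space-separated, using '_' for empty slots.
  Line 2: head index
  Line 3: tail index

write(36): buf=[36 _ _ _ _ _], head=0, tail=1, size=1
write(70): buf=[36 70 _ _ _ _], head=0, tail=2, size=2
read(): buf=[_ 70 _ _ _ _], head=1, tail=2, size=1
read(): buf=[_ _ _ _ _ _], head=2, tail=2, size=0
write(29): buf=[_ _ 29 _ _ _], head=2, tail=3, size=1
read(): buf=[_ _ _ _ _ _], head=3, tail=3, size=0
write(91): buf=[_ _ _ 91 _ _], head=3, tail=4, size=1
write(15): buf=[_ _ _ 91 15 _], head=3, tail=5, size=2

Answer: _ _ _ 91 15 _
3
5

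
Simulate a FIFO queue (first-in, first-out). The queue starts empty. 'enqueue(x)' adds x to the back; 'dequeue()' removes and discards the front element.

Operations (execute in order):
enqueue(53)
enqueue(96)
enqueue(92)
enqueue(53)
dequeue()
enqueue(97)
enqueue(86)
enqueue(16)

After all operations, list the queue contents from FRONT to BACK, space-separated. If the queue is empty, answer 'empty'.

Answer: 96 92 53 97 86 16

Derivation:
enqueue(53): [53]
enqueue(96): [53, 96]
enqueue(92): [53, 96, 92]
enqueue(53): [53, 96, 92, 53]
dequeue(): [96, 92, 53]
enqueue(97): [96, 92, 53, 97]
enqueue(86): [96, 92, 53, 97, 86]
enqueue(16): [96, 92, 53, 97, 86, 16]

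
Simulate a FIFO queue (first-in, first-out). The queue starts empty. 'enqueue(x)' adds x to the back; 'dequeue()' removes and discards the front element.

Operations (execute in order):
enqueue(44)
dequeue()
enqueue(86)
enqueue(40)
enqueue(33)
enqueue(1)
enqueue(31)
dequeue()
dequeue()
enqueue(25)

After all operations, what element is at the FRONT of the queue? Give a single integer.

enqueue(44): queue = [44]
dequeue(): queue = []
enqueue(86): queue = [86]
enqueue(40): queue = [86, 40]
enqueue(33): queue = [86, 40, 33]
enqueue(1): queue = [86, 40, 33, 1]
enqueue(31): queue = [86, 40, 33, 1, 31]
dequeue(): queue = [40, 33, 1, 31]
dequeue(): queue = [33, 1, 31]
enqueue(25): queue = [33, 1, 31, 25]

Answer: 33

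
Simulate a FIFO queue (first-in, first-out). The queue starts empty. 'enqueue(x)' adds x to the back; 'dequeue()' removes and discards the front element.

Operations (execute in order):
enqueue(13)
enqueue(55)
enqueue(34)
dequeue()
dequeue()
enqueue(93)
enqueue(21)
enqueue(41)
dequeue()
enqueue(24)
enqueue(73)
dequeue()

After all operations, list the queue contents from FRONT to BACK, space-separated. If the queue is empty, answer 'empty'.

Answer: 21 41 24 73

Derivation:
enqueue(13): [13]
enqueue(55): [13, 55]
enqueue(34): [13, 55, 34]
dequeue(): [55, 34]
dequeue(): [34]
enqueue(93): [34, 93]
enqueue(21): [34, 93, 21]
enqueue(41): [34, 93, 21, 41]
dequeue(): [93, 21, 41]
enqueue(24): [93, 21, 41, 24]
enqueue(73): [93, 21, 41, 24, 73]
dequeue(): [21, 41, 24, 73]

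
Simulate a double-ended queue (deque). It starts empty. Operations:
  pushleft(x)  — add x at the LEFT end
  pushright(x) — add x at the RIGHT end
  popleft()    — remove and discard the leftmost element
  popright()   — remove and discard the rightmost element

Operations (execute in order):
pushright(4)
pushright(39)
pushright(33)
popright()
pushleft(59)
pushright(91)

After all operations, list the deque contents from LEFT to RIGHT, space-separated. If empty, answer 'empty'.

pushright(4): [4]
pushright(39): [4, 39]
pushright(33): [4, 39, 33]
popright(): [4, 39]
pushleft(59): [59, 4, 39]
pushright(91): [59, 4, 39, 91]

Answer: 59 4 39 91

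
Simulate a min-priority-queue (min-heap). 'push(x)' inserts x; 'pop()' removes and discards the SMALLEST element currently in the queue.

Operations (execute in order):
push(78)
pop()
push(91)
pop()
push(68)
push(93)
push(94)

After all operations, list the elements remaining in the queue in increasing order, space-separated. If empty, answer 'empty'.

push(78): heap contents = [78]
pop() → 78: heap contents = []
push(91): heap contents = [91]
pop() → 91: heap contents = []
push(68): heap contents = [68]
push(93): heap contents = [68, 93]
push(94): heap contents = [68, 93, 94]

Answer: 68 93 94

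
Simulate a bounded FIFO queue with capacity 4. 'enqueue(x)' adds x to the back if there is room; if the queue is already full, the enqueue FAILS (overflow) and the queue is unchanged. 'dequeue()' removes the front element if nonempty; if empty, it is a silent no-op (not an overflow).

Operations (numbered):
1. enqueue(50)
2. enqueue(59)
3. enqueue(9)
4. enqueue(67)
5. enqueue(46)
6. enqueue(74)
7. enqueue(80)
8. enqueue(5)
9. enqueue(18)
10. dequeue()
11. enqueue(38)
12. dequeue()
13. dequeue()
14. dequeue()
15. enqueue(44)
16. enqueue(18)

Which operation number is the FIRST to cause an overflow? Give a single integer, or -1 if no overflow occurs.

Answer: 5

Derivation:
1. enqueue(50): size=1
2. enqueue(59): size=2
3. enqueue(9): size=3
4. enqueue(67): size=4
5. enqueue(46): size=4=cap → OVERFLOW (fail)
6. enqueue(74): size=4=cap → OVERFLOW (fail)
7. enqueue(80): size=4=cap → OVERFLOW (fail)
8. enqueue(5): size=4=cap → OVERFLOW (fail)
9. enqueue(18): size=4=cap → OVERFLOW (fail)
10. dequeue(): size=3
11. enqueue(38): size=4
12. dequeue(): size=3
13. dequeue(): size=2
14. dequeue(): size=1
15. enqueue(44): size=2
16. enqueue(18): size=3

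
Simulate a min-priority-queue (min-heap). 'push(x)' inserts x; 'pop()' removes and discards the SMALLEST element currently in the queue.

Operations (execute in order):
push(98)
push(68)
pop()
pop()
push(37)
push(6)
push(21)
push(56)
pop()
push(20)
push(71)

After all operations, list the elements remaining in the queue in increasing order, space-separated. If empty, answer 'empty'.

Answer: 20 21 37 56 71

Derivation:
push(98): heap contents = [98]
push(68): heap contents = [68, 98]
pop() → 68: heap contents = [98]
pop() → 98: heap contents = []
push(37): heap contents = [37]
push(6): heap contents = [6, 37]
push(21): heap contents = [6, 21, 37]
push(56): heap contents = [6, 21, 37, 56]
pop() → 6: heap contents = [21, 37, 56]
push(20): heap contents = [20, 21, 37, 56]
push(71): heap contents = [20, 21, 37, 56, 71]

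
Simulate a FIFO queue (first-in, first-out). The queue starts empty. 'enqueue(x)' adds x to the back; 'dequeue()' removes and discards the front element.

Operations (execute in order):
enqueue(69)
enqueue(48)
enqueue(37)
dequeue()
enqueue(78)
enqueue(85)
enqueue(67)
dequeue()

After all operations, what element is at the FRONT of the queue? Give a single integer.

enqueue(69): queue = [69]
enqueue(48): queue = [69, 48]
enqueue(37): queue = [69, 48, 37]
dequeue(): queue = [48, 37]
enqueue(78): queue = [48, 37, 78]
enqueue(85): queue = [48, 37, 78, 85]
enqueue(67): queue = [48, 37, 78, 85, 67]
dequeue(): queue = [37, 78, 85, 67]

Answer: 37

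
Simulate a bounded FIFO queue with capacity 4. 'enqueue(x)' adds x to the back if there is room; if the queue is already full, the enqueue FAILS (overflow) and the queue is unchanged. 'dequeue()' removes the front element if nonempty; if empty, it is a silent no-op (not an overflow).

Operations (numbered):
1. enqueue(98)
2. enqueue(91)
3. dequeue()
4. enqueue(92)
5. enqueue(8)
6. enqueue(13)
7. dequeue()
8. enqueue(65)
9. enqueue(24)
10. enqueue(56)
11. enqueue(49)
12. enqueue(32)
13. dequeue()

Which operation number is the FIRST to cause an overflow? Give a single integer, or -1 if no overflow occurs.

1. enqueue(98): size=1
2. enqueue(91): size=2
3. dequeue(): size=1
4. enqueue(92): size=2
5. enqueue(8): size=3
6. enqueue(13): size=4
7. dequeue(): size=3
8. enqueue(65): size=4
9. enqueue(24): size=4=cap → OVERFLOW (fail)
10. enqueue(56): size=4=cap → OVERFLOW (fail)
11. enqueue(49): size=4=cap → OVERFLOW (fail)
12. enqueue(32): size=4=cap → OVERFLOW (fail)
13. dequeue(): size=3

Answer: 9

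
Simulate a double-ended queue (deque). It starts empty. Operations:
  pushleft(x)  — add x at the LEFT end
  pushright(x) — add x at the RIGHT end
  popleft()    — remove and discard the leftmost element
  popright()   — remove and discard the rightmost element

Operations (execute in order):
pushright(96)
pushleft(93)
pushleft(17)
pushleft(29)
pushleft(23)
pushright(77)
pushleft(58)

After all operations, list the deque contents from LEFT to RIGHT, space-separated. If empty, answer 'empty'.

Answer: 58 23 29 17 93 96 77

Derivation:
pushright(96): [96]
pushleft(93): [93, 96]
pushleft(17): [17, 93, 96]
pushleft(29): [29, 17, 93, 96]
pushleft(23): [23, 29, 17, 93, 96]
pushright(77): [23, 29, 17, 93, 96, 77]
pushleft(58): [58, 23, 29, 17, 93, 96, 77]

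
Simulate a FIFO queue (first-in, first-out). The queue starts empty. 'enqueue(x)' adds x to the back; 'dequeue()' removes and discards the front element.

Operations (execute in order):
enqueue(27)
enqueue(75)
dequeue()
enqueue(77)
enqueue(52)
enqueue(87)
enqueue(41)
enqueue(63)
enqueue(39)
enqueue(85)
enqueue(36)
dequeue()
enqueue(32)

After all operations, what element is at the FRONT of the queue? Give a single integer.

enqueue(27): queue = [27]
enqueue(75): queue = [27, 75]
dequeue(): queue = [75]
enqueue(77): queue = [75, 77]
enqueue(52): queue = [75, 77, 52]
enqueue(87): queue = [75, 77, 52, 87]
enqueue(41): queue = [75, 77, 52, 87, 41]
enqueue(63): queue = [75, 77, 52, 87, 41, 63]
enqueue(39): queue = [75, 77, 52, 87, 41, 63, 39]
enqueue(85): queue = [75, 77, 52, 87, 41, 63, 39, 85]
enqueue(36): queue = [75, 77, 52, 87, 41, 63, 39, 85, 36]
dequeue(): queue = [77, 52, 87, 41, 63, 39, 85, 36]
enqueue(32): queue = [77, 52, 87, 41, 63, 39, 85, 36, 32]

Answer: 77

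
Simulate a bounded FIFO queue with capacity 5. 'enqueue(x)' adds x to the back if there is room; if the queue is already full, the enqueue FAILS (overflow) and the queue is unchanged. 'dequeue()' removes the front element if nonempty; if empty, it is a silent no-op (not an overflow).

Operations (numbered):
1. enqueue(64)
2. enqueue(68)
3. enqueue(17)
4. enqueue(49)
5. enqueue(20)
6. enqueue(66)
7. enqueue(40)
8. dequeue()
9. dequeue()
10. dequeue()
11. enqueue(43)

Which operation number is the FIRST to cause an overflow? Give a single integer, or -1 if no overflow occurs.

1. enqueue(64): size=1
2. enqueue(68): size=2
3. enqueue(17): size=3
4. enqueue(49): size=4
5. enqueue(20): size=5
6. enqueue(66): size=5=cap → OVERFLOW (fail)
7. enqueue(40): size=5=cap → OVERFLOW (fail)
8. dequeue(): size=4
9. dequeue(): size=3
10. dequeue(): size=2
11. enqueue(43): size=3

Answer: 6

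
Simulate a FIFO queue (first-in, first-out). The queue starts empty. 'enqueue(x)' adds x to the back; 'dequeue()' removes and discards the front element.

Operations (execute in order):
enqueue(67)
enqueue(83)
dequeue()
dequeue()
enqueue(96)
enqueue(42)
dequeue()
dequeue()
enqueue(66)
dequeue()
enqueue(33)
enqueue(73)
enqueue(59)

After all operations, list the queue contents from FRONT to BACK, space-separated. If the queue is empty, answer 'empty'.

enqueue(67): [67]
enqueue(83): [67, 83]
dequeue(): [83]
dequeue(): []
enqueue(96): [96]
enqueue(42): [96, 42]
dequeue(): [42]
dequeue(): []
enqueue(66): [66]
dequeue(): []
enqueue(33): [33]
enqueue(73): [33, 73]
enqueue(59): [33, 73, 59]

Answer: 33 73 59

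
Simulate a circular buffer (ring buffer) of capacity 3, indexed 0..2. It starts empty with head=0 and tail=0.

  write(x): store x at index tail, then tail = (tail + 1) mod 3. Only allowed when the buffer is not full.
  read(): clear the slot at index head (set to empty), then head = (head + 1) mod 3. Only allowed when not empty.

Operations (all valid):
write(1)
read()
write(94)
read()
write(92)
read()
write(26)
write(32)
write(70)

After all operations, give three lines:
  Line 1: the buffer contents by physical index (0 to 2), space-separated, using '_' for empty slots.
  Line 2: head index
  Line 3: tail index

Answer: 26 32 70
0
0

Derivation:
write(1): buf=[1 _ _], head=0, tail=1, size=1
read(): buf=[_ _ _], head=1, tail=1, size=0
write(94): buf=[_ 94 _], head=1, tail=2, size=1
read(): buf=[_ _ _], head=2, tail=2, size=0
write(92): buf=[_ _ 92], head=2, tail=0, size=1
read(): buf=[_ _ _], head=0, tail=0, size=0
write(26): buf=[26 _ _], head=0, tail=1, size=1
write(32): buf=[26 32 _], head=0, tail=2, size=2
write(70): buf=[26 32 70], head=0, tail=0, size=3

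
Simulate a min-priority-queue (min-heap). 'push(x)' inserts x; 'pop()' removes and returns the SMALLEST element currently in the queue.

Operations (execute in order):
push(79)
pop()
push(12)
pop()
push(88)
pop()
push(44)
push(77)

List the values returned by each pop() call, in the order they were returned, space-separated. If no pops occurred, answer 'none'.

Answer: 79 12 88

Derivation:
push(79): heap contents = [79]
pop() → 79: heap contents = []
push(12): heap contents = [12]
pop() → 12: heap contents = []
push(88): heap contents = [88]
pop() → 88: heap contents = []
push(44): heap contents = [44]
push(77): heap contents = [44, 77]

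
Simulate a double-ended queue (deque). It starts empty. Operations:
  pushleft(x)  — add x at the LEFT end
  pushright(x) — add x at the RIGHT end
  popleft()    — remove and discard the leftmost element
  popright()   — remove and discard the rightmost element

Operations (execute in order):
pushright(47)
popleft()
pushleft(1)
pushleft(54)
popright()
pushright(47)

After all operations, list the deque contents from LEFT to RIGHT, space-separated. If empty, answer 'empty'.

pushright(47): [47]
popleft(): []
pushleft(1): [1]
pushleft(54): [54, 1]
popright(): [54]
pushright(47): [54, 47]

Answer: 54 47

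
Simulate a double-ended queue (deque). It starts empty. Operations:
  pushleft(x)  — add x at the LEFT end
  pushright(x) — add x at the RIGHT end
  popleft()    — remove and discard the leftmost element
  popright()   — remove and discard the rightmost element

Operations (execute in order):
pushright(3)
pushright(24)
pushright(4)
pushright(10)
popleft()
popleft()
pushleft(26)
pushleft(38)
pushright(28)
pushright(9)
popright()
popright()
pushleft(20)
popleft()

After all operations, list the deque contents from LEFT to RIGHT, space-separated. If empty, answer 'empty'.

Answer: 38 26 4 10

Derivation:
pushright(3): [3]
pushright(24): [3, 24]
pushright(4): [3, 24, 4]
pushright(10): [3, 24, 4, 10]
popleft(): [24, 4, 10]
popleft(): [4, 10]
pushleft(26): [26, 4, 10]
pushleft(38): [38, 26, 4, 10]
pushright(28): [38, 26, 4, 10, 28]
pushright(9): [38, 26, 4, 10, 28, 9]
popright(): [38, 26, 4, 10, 28]
popright(): [38, 26, 4, 10]
pushleft(20): [20, 38, 26, 4, 10]
popleft(): [38, 26, 4, 10]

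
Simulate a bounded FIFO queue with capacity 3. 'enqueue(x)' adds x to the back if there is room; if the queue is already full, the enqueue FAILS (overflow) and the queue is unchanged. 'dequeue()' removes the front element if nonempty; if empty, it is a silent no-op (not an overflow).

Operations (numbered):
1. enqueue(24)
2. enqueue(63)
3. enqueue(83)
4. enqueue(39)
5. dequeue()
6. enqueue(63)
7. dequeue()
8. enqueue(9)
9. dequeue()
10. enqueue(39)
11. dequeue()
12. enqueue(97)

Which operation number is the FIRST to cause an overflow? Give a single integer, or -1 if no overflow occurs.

1. enqueue(24): size=1
2. enqueue(63): size=2
3. enqueue(83): size=3
4. enqueue(39): size=3=cap → OVERFLOW (fail)
5. dequeue(): size=2
6. enqueue(63): size=3
7. dequeue(): size=2
8. enqueue(9): size=3
9. dequeue(): size=2
10. enqueue(39): size=3
11. dequeue(): size=2
12. enqueue(97): size=3

Answer: 4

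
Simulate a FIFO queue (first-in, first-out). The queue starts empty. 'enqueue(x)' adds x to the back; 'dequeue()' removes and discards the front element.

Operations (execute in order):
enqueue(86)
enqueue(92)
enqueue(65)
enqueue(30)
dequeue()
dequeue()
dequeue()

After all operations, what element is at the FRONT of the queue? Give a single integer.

Answer: 30

Derivation:
enqueue(86): queue = [86]
enqueue(92): queue = [86, 92]
enqueue(65): queue = [86, 92, 65]
enqueue(30): queue = [86, 92, 65, 30]
dequeue(): queue = [92, 65, 30]
dequeue(): queue = [65, 30]
dequeue(): queue = [30]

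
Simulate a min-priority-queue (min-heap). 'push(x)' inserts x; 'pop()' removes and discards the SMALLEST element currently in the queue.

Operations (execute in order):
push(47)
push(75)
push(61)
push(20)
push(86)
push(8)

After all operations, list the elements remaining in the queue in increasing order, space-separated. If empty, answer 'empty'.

push(47): heap contents = [47]
push(75): heap contents = [47, 75]
push(61): heap contents = [47, 61, 75]
push(20): heap contents = [20, 47, 61, 75]
push(86): heap contents = [20, 47, 61, 75, 86]
push(8): heap contents = [8, 20, 47, 61, 75, 86]

Answer: 8 20 47 61 75 86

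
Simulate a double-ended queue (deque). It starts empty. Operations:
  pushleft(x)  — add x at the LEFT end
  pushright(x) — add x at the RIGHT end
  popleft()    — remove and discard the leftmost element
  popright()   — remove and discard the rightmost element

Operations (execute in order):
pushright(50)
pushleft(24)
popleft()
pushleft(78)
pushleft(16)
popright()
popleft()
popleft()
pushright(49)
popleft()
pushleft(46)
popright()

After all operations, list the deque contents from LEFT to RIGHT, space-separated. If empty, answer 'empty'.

Answer: empty

Derivation:
pushright(50): [50]
pushleft(24): [24, 50]
popleft(): [50]
pushleft(78): [78, 50]
pushleft(16): [16, 78, 50]
popright(): [16, 78]
popleft(): [78]
popleft(): []
pushright(49): [49]
popleft(): []
pushleft(46): [46]
popright(): []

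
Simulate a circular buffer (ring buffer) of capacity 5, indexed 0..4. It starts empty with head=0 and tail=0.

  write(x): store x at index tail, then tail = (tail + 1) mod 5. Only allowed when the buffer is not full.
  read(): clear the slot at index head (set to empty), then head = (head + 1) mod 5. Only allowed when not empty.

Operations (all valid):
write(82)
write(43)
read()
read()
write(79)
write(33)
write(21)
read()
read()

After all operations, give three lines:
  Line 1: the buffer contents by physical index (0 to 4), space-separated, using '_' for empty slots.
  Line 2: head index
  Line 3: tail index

Answer: _ _ _ _ 21
4
0

Derivation:
write(82): buf=[82 _ _ _ _], head=0, tail=1, size=1
write(43): buf=[82 43 _ _ _], head=0, tail=2, size=2
read(): buf=[_ 43 _ _ _], head=1, tail=2, size=1
read(): buf=[_ _ _ _ _], head=2, tail=2, size=0
write(79): buf=[_ _ 79 _ _], head=2, tail=3, size=1
write(33): buf=[_ _ 79 33 _], head=2, tail=4, size=2
write(21): buf=[_ _ 79 33 21], head=2, tail=0, size=3
read(): buf=[_ _ _ 33 21], head=3, tail=0, size=2
read(): buf=[_ _ _ _ 21], head=4, tail=0, size=1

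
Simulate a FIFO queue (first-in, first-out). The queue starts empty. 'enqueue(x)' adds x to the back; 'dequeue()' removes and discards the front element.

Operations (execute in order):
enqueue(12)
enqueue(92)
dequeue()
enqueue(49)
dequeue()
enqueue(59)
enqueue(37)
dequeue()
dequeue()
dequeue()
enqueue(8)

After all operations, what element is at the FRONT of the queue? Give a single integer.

enqueue(12): queue = [12]
enqueue(92): queue = [12, 92]
dequeue(): queue = [92]
enqueue(49): queue = [92, 49]
dequeue(): queue = [49]
enqueue(59): queue = [49, 59]
enqueue(37): queue = [49, 59, 37]
dequeue(): queue = [59, 37]
dequeue(): queue = [37]
dequeue(): queue = []
enqueue(8): queue = [8]

Answer: 8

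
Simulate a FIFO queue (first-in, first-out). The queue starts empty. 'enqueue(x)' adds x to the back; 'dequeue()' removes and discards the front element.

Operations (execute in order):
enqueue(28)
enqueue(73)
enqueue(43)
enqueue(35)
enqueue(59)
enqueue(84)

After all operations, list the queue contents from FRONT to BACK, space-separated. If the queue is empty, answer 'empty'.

Answer: 28 73 43 35 59 84

Derivation:
enqueue(28): [28]
enqueue(73): [28, 73]
enqueue(43): [28, 73, 43]
enqueue(35): [28, 73, 43, 35]
enqueue(59): [28, 73, 43, 35, 59]
enqueue(84): [28, 73, 43, 35, 59, 84]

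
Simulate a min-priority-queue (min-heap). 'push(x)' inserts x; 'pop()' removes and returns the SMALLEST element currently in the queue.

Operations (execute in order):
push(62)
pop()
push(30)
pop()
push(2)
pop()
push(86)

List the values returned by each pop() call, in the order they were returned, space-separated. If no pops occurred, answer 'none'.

Answer: 62 30 2

Derivation:
push(62): heap contents = [62]
pop() → 62: heap contents = []
push(30): heap contents = [30]
pop() → 30: heap contents = []
push(2): heap contents = [2]
pop() → 2: heap contents = []
push(86): heap contents = [86]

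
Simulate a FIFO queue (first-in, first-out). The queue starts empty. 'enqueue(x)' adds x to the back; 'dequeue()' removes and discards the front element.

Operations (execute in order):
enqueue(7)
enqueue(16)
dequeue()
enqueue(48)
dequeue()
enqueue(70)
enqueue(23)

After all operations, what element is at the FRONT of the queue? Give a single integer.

enqueue(7): queue = [7]
enqueue(16): queue = [7, 16]
dequeue(): queue = [16]
enqueue(48): queue = [16, 48]
dequeue(): queue = [48]
enqueue(70): queue = [48, 70]
enqueue(23): queue = [48, 70, 23]

Answer: 48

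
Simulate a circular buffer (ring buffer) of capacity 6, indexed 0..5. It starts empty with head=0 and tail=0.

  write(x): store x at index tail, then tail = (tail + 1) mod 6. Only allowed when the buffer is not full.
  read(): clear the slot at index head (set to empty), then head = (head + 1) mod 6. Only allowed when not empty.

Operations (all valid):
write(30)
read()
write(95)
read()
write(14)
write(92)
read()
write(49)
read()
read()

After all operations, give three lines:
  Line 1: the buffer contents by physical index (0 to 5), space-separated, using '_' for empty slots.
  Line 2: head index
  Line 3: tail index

write(30): buf=[30 _ _ _ _ _], head=0, tail=1, size=1
read(): buf=[_ _ _ _ _ _], head=1, tail=1, size=0
write(95): buf=[_ 95 _ _ _ _], head=1, tail=2, size=1
read(): buf=[_ _ _ _ _ _], head=2, tail=2, size=0
write(14): buf=[_ _ 14 _ _ _], head=2, tail=3, size=1
write(92): buf=[_ _ 14 92 _ _], head=2, tail=4, size=2
read(): buf=[_ _ _ 92 _ _], head=3, tail=4, size=1
write(49): buf=[_ _ _ 92 49 _], head=3, tail=5, size=2
read(): buf=[_ _ _ _ 49 _], head=4, tail=5, size=1
read(): buf=[_ _ _ _ _ _], head=5, tail=5, size=0

Answer: _ _ _ _ _ _
5
5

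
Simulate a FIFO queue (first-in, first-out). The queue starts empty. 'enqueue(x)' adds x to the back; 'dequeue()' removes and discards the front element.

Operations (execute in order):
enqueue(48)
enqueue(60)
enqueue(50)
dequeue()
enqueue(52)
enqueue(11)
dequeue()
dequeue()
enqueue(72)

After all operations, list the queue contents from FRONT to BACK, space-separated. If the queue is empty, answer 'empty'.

enqueue(48): [48]
enqueue(60): [48, 60]
enqueue(50): [48, 60, 50]
dequeue(): [60, 50]
enqueue(52): [60, 50, 52]
enqueue(11): [60, 50, 52, 11]
dequeue(): [50, 52, 11]
dequeue(): [52, 11]
enqueue(72): [52, 11, 72]

Answer: 52 11 72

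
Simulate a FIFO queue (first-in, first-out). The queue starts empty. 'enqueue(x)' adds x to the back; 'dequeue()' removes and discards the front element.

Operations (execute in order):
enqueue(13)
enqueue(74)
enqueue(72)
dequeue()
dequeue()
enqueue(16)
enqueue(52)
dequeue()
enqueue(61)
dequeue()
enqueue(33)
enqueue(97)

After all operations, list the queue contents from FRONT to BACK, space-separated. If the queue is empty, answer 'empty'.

enqueue(13): [13]
enqueue(74): [13, 74]
enqueue(72): [13, 74, 72]
dequeue(): [74, 72]
dequeue(): [72]
enqueue(16): [72, 16]
enqueue(52): [72, 16, 52]
dequeue(): [16, 52]
enqueue(61): [16, 52, 61]
dequeue(): [52, 61]
enqueue(33): [52, 61, 33]
enqueue(97): [52, 61, 33, 97]

Answer: 52 61 33 97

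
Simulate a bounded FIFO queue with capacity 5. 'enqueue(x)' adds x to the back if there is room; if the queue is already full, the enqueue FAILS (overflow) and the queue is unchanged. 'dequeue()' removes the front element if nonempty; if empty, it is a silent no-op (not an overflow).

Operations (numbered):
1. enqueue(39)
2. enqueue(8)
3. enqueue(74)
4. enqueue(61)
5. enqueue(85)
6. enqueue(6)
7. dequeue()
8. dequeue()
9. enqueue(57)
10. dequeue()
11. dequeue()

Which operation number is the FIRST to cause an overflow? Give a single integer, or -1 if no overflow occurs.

Answer: 6

Derivation:
1. enqueue(39): size=1
2. enqueue(8): size=2
3. enqueue(74): size=3
4. enqueue(61): size=4
5. enqueue(85): size=5
6. enqueue(6): size=5=cap → OVERFLOW (fail)
7. dequeue(): size=4
8. dequeue(): size=3
9. enqueue(57): size=4
10. dequeue(): size=3
11. dequeue(): size=2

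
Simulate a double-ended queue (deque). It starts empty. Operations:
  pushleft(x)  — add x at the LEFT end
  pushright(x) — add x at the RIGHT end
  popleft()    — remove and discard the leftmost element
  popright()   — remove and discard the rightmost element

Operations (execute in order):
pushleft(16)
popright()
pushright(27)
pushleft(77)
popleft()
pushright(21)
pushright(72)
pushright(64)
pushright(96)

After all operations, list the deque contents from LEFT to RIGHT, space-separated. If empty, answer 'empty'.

pushleft(16): [16]
popright(): []
pushright(27): [27]
pushleft(77): [77, 27]
popleft(): [27]
pushright(21): [27, 21]
pushright(72): [27, 21, 72]
pushright(64): [27, 21, 72, 64]
pushright(96): [27, 21, 72, 64, 96]

Answer: 27 21 72 64 96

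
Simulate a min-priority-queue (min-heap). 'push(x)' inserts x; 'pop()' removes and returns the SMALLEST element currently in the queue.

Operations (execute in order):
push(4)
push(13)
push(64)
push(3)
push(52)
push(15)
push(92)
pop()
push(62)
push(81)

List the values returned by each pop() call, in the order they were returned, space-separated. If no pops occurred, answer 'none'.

push(4): heap contents = [4]
push(13): heap contents = [4, 13]
push(64): heap contents = [4, 13, 64]
push(3): heap contents = [3, 4, 13, 64]
push(52): heap contents = [3, 4, 13, 52, 64]
push(15): heap contents = [3, 4, 13, 15, 52, 64]
push(92): heap contents = [3, 4, 13, 15, 52, 64, 92]
pop() → 3: heap contents = [4, 13, 15, 52, 64, 92]
push(62): heap contents = [4, 13, 15, 52, 62, 64, 92]
push(81): heap contents = [4, 13, 15, 52, 62, 64, 81, 92]

Answer: 3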